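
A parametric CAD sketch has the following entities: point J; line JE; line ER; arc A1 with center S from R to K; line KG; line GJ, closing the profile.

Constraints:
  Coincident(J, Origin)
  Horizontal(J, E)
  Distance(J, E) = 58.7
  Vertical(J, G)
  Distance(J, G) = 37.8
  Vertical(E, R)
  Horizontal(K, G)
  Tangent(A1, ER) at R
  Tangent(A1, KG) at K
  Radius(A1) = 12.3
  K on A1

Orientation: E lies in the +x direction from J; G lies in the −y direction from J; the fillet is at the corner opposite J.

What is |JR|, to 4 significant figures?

64.00

The virtual corner opposite J is at (58.70, -37.80). Since A1 is tangent to ER there, SR ⟂ ER and the tangent condition forces SK to be normal to KG, with radius 12.3, so the center S sits 12.3 in from both sides at S = (46.40, -25.50). That places the tangent points at R = (58.70, -25.50) on ER and K = (46.40, -37.80) on KG. Then |JR| = |R − J| = 64.00.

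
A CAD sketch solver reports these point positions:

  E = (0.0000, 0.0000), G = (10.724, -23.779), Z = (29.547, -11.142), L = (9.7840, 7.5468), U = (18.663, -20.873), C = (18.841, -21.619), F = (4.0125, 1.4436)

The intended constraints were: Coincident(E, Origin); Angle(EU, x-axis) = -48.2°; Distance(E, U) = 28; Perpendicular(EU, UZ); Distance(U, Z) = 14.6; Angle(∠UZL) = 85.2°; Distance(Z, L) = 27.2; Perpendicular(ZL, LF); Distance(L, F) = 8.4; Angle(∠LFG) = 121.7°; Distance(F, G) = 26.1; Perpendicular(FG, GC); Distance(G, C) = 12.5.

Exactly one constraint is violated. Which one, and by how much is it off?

Distance(G, C) = 12.5 — off by 4.10.

E = (0.00, 0.00) ✓; EU at -48.20° ✓; |EU| = 28.00 ✓; ∠(EU, UZ) = 90.00° ✓; |UZ| = 14.60 ✓; ∠UZL = 85.20° ✓; |ZL| = 27.20 ✓; ∠(ZL, LF) = 90.00° ✓; |LF| = 8.400 ✓; ∠LFG = 121.7° ✓; |FG| = 26.10 ✓; ∠(FG, GC) = 90.00° ✓; |GC| = 8.399 ✗.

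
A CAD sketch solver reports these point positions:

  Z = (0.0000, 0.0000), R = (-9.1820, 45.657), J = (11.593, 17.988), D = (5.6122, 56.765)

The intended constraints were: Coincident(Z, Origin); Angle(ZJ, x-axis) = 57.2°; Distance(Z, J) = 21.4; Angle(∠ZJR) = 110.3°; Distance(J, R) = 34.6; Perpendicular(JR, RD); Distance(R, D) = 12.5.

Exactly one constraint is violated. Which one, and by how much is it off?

Distance(R, D) = 12.5 — off by 6.00.

Z = (0.00, 0.00) ✓; ZJ at 57.20° ✓; |ZJ| = 21.40 ✓; ∠ZJR = 110.3° ✓; |JR| = 34.60 ✓; ∠(JR, RD) = 90.00° ✓; |RD| = 18.50 ✗.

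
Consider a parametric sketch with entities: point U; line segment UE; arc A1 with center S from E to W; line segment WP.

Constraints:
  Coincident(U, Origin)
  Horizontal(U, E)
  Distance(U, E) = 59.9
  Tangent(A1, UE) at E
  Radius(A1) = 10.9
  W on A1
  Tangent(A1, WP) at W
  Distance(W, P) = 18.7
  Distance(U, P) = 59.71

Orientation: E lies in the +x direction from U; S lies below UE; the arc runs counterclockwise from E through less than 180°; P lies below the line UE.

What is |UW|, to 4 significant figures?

50.55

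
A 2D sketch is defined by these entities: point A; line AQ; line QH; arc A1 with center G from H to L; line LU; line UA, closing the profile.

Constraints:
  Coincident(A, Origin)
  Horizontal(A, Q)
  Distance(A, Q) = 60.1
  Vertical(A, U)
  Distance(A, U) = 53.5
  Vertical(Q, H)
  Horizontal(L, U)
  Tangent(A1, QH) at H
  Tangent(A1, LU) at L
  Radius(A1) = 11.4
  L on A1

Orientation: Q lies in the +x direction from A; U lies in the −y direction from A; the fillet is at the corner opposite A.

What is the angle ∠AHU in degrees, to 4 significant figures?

45.75°

The virtual corner opposite A is at (60.10, -53.50). Since A1 is tangent to QH there, GH ⟂ QH and tangency of A1 to LU means the radius GL is perpendicular to LU, with radius 11.4, so the center G sits 11.4 in from both sides at G = (48.70, -42.10). That places the tangent points at H = (60.10, -42.10) on QH and L = (48.70, -53.50) on LU. Then cos ∠AHU = HA·HU / (|HA||HU|), giving 45.75°.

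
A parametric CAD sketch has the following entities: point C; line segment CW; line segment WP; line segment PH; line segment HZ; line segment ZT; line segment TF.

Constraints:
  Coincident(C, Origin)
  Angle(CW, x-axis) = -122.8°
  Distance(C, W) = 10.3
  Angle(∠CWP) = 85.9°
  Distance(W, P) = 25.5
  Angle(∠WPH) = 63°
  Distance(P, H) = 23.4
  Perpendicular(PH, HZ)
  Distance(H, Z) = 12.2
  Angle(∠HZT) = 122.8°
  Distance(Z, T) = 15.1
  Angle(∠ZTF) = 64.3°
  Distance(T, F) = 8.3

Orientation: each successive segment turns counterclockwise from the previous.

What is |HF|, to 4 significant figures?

18.32

C is at the origin; CW runs at -122.8° with length 10.3, so W = (-5.580, -8.658). ∠CWP = 85.9° gives WP at -28.70° from the x-axis; with |WP| = 25.5, P = (16.79, -20.90). ∠WPH = 63.0° gives PH at 88.30° from the x-axis; with |PH| = 23.4, H = (17.48, 2.486). PH is perpendicular to HZ, so HZ runs at 178.3°; with |HZ| = 12.2, Z = (5.287, 2.848). ∠HZT = 122.8° gives ZT at -124.5° from the x-axis; with |ZT| = 15.1, T = (-3.266, -9.596). ∠ZTF = 64.3° gives TF at -8.800° from the x-axis; with |TF| = 8.3, F = (4.937, -10.87). Then |HF| = |F − H| = 18.32.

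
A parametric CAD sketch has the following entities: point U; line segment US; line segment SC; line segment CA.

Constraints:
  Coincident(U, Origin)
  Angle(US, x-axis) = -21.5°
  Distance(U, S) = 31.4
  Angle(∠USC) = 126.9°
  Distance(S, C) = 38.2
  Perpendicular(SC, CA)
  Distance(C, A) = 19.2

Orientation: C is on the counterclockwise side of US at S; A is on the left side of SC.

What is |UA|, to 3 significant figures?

57.4

U is at the origin; US runs at -21.5° with length 31.4, so S = 31.4·(cos -21.5°, sin -21.5°) = (29.2, -11.5). ∠USC = 126.9°, so SC runs at -21.5° + (180° − 126.9°) = 31.6° from the x-axis; with |SC| = 38.2, C = S + 38.2·(cos 31.6°, sin 31.6°) = (61.8, 8.51). SC ⟂ CA; with |CA| = 19.2 on the left of SC, A = C + 19.2·(-0.524, 0.852) = (51.7, 24.9). Then |UA| = |A − U| = 57.4.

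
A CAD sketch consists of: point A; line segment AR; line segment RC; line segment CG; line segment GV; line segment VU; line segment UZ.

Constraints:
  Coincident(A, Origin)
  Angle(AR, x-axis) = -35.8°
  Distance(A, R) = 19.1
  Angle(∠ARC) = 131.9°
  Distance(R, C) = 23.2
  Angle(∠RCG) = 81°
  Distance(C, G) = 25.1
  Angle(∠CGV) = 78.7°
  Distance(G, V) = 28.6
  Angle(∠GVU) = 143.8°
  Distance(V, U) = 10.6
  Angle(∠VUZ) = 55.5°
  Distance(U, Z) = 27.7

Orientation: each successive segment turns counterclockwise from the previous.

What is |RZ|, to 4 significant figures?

15.71

A is at the origin; AR runs at -35.8° with length 19.1, so R = (15.49, -11.17). ∠ARC = 131.9° gives RC at 12.30° from the x-axis; with |RC| = 23.2, C = (38.16, -6.230). ∠RCG = 81.0° gives CG at 111.3° from the x-axis; with |CG| = 25.1, G = (29.04, 17.16). ∠CGV = 78.7° gives GV at -147.4° from the x-axis; with |GV| = 28.6, V = (4.947, 1.746). ∠GVU = 143.8° gives VU at -111.2° from the x-axis; with |VU| = 10.6, U = (1.114, -8.136). ∠VUZ = 55.5° gives UZ at 13.30° from the x-axis; with |UZ| = 27.7, Z = (28.07, -1.764). Then |RZ| = |Z − R| = 15.71.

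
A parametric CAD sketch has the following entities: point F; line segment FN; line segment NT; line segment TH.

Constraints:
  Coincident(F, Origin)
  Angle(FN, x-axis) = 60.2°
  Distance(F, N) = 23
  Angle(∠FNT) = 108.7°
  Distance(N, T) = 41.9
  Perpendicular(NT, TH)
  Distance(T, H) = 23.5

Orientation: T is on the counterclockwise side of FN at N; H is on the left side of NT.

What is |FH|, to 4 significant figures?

49.30

F is at the origin; FN runs at 60.2° with length 23.0, so N = 23.0·(cos 60.2°, sin 60.2°) = (11.43, 19.96). ∠FNT = 108.7°, so NT runs at 60.2° + (180° − 108.7°) = 131.5° from the x-axis; with |NT| = 41.9, T = N + 41.9·(cos 131.5°, sin 131.5°) = (-16.33, 51.34). NT ⟂ TH; with |TH| = 23.5 on the left of NT, H = T + 23.5·(-0.7490, -0.6626) = (-33.93, 35.77). Then |FH| = |H − F| = 49.30.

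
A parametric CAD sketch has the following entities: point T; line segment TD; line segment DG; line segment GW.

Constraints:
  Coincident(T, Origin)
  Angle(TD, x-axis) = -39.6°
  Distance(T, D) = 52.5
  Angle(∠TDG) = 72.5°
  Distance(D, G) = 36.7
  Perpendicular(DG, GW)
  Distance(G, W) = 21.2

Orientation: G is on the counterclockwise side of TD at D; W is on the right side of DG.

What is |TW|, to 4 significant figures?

74.28

T is at the origin; TD runs at -39.6° with length 52.5, so D = 52.5·(cos -39.6°, sin -39.6°) = (40.45, -33.46). ∠TDG = 72.5°, so DG runs at -39.6° + (180° − 72.5°) = 67.90° from the x-axis; with |DG| = 36.7, G = D + 36.7·(cos 67.90°, sin 67.90°) = (54.26, 0.5388). DG ⟂ GW; with |GW| = 21.2 on the right of DG, W = G + 21.2·(0.9265, -0.3762) = (73.90, -7.437). Then |TW| = |W − T| = 74.28.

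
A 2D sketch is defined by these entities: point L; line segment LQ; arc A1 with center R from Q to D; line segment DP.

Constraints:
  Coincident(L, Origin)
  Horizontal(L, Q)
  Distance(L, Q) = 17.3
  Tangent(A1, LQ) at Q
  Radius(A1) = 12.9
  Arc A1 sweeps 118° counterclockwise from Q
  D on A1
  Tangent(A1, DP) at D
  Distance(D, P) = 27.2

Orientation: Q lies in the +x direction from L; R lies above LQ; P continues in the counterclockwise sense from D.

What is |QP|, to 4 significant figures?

42.99

L is at the origin; LQ is horizontal with |LQ| = 17.3 and Q on the +x side, so Q = (17.30, 0.000). Tangency of A1 to LQ means the radius RQ is perpendicular to LQ, so R = Q + (0, 12.9) = (17.30, 12.90). On A1, Q sits at bearing -90° from R; a 118° counterclockwise sweep puts D at bearing 28°, so D = R + 12.9·(cos 28°, sin 28°) = (28.69, 18.96). A1 meets DP tangentially, so RD is at right angles to DP, so DP runs along (−sin 28°, cos 28°); with |DP| = 27.2, P = (15.92, 42.97). Then |QP| = |P − Q| = 42.99.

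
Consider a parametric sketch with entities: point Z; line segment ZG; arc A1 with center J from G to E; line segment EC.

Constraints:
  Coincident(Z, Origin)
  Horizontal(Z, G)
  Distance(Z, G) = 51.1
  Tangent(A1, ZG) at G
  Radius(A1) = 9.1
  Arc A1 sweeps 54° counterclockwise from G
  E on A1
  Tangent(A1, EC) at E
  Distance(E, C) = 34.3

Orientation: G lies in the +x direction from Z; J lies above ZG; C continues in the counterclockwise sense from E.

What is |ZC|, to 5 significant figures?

84.699

On A1, G sits at bearing -90° from J; a 54° counterclockwise sweep puts E at bearing -36°, so E = J + 9.1·(cos -36°, sin -36°) = (58.462, 3.7512). Tangency of A1 to EC means the radius JE is perpendicular to EC, so EC runs along (−sin -36°, cos -36°); with |EC| = 34.3, C = (78.623, 31.500). Then |ZC| = |C − Z| = 84.699.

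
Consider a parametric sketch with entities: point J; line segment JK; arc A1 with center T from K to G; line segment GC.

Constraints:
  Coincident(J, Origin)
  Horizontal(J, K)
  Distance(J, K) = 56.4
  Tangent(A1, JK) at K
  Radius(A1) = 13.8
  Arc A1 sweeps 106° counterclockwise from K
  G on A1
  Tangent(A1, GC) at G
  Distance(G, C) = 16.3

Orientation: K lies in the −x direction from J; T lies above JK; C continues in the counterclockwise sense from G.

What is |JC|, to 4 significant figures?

58.10

On A1, K sits at bearing -90° from T; a 106° counterclockwise sweep puts G at bearing 16°, so G = T + 13.8·(cos 16°, sin 16°) = (-43.13, 17.60). A1 meets GC tangentially, so TG is at right angles to GC, so GC runs along (−sin 16°, cos 16°); with |GC| = 16.3, C = (-47.63, 33.27). Then |JC| = |C − J| = 58.10.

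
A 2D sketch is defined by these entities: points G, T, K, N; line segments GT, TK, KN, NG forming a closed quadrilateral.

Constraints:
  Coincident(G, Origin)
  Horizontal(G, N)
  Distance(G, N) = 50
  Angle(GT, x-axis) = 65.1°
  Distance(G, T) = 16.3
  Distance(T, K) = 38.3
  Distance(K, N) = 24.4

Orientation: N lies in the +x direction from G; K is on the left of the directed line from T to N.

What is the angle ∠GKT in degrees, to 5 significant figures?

14.796°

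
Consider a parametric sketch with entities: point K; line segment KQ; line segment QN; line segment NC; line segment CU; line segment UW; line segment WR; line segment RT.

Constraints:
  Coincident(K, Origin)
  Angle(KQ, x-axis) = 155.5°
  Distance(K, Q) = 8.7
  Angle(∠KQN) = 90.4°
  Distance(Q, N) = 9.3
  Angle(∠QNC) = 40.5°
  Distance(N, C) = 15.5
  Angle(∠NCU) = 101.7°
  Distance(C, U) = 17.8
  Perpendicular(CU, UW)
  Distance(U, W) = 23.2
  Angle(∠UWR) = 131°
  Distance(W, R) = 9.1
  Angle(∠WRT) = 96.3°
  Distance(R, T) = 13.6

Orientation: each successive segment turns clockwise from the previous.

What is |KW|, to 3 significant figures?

28.0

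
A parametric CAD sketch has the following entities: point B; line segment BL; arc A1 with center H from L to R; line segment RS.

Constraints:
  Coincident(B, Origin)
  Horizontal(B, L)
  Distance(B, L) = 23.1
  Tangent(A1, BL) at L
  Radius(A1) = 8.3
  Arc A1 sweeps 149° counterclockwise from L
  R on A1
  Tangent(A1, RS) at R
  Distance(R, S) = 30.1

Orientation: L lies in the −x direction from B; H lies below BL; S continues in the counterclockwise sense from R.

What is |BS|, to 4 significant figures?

30.96

On A1, L sits at bearing 90° from H; a 149° counterclockwise sweep puts R at bearing 239°, so R = H + 8.3·(cos 239°, sin 239°) = (-27.37, -15.41). A1 meets RS tangentially, so HR is at right angles to RS, so RS runs along (−sin 239°, cos 239°); with |RS| = 30.1, S = (-1.574, -30.92). Then |BS| = |S − B| = 30.96.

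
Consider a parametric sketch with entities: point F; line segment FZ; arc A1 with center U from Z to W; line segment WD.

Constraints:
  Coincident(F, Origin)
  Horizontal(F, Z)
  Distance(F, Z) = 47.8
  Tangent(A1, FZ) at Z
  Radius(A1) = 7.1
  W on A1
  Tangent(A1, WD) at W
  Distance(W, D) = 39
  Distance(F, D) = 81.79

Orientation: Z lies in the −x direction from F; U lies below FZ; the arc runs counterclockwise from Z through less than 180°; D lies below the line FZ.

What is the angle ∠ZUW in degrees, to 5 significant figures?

62.183°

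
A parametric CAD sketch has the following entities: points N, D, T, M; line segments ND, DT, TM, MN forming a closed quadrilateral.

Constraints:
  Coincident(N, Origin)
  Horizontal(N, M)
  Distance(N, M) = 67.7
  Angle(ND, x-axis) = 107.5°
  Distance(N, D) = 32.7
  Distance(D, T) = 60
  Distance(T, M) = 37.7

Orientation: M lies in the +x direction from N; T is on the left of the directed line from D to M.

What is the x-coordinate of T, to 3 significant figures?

50.1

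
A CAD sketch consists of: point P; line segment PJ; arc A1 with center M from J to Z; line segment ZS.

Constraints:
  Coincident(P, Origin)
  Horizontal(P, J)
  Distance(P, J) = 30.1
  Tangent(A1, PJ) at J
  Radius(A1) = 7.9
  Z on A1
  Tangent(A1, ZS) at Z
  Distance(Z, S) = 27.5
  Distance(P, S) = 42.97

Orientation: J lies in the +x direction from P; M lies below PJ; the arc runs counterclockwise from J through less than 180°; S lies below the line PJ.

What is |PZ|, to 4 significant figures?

23.73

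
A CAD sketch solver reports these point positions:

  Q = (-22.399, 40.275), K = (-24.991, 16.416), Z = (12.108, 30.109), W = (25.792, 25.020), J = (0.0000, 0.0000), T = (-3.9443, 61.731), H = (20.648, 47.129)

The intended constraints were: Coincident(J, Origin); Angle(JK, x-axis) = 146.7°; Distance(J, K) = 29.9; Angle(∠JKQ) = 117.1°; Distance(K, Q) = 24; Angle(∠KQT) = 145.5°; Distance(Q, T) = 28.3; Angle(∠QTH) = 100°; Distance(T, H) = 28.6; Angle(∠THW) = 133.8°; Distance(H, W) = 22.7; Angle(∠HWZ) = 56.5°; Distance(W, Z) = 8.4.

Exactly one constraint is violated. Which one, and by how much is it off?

Distance(W, Z) = 8.4 — off by 6.20.

J = (0.00, 0.00) ✓; JK at 146.7° ✓; |JK| = 29.90 ✓; ∠JKQ = 117.1° ✓; |KQ| = 24.00 ✓; ∠KQT = 145.5° ✓; |QT| = 28.30 ✓; ∠QTH = 100.0° ✓; |TH| = 28.60 ✓; ∠THW = 133.8° ✓; |HW| = 22.70 ✓; ∠HWZ = 56.50° ✓; |WZ| = 14.60 ✗.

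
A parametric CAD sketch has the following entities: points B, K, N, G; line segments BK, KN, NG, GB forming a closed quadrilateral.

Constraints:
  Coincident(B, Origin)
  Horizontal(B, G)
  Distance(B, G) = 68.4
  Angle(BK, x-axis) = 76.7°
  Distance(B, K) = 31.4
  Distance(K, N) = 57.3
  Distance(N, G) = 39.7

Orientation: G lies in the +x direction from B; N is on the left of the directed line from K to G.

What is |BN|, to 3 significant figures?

75.0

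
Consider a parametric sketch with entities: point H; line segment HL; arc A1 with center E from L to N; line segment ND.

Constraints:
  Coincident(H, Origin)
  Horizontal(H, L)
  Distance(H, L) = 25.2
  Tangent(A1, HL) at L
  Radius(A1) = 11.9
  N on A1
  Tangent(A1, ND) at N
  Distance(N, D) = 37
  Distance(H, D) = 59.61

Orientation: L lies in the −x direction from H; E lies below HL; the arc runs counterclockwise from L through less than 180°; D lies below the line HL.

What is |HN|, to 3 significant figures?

39.4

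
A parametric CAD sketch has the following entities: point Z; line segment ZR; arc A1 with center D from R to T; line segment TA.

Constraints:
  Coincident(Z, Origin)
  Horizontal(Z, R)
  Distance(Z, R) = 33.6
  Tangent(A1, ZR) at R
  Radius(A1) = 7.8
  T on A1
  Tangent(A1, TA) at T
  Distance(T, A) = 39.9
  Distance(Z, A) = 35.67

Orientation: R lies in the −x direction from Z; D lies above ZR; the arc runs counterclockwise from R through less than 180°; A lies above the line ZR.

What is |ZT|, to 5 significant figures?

27.482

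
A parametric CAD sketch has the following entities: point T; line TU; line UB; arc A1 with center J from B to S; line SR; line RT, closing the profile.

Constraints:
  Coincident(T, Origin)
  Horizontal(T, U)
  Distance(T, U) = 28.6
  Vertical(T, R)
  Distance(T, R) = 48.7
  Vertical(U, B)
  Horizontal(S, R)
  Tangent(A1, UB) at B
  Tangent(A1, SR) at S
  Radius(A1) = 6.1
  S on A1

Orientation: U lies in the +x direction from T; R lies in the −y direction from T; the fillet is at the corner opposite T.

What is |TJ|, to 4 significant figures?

48.18

TR is vertical with |TR| = 48.7 and R on the −y side, so R = (0.000, -48.70). The virtual corner opposite T is at (28.60, -48.70). A1 meets UB tangentially, so JB is at right angles to UB and the tangent condition forces JS to be normal to SR, with radius 6.1, so the center J sits 6.1 in from both sides at J = (22.50, -42.60). Then |TJ| = |J − T| = 48.18.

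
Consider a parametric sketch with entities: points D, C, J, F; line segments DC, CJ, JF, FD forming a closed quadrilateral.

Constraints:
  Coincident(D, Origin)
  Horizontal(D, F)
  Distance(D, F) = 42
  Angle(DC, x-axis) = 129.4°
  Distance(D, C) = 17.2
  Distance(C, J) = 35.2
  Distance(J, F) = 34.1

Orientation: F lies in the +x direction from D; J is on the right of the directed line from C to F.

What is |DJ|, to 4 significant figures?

18.00

Checks: |CJ| = 35.20 ✓; |JF| = 34.10 ✓.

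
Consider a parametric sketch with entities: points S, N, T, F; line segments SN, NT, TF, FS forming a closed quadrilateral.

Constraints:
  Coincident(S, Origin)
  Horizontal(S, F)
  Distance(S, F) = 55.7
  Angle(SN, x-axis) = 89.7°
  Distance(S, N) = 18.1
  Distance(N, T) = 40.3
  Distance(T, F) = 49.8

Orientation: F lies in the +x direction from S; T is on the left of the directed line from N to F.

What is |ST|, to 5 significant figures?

53.629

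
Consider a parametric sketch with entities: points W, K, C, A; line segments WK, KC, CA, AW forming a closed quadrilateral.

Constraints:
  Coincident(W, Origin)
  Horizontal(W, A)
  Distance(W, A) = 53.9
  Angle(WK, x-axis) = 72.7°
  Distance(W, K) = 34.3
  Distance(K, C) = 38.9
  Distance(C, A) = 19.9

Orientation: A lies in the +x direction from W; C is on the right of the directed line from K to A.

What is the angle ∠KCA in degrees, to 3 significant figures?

134°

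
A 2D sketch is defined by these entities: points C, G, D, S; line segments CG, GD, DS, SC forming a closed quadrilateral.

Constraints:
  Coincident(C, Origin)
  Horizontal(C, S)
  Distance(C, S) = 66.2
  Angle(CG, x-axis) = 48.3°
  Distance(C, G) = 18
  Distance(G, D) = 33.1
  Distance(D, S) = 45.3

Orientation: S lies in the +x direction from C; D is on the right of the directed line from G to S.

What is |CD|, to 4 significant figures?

29.83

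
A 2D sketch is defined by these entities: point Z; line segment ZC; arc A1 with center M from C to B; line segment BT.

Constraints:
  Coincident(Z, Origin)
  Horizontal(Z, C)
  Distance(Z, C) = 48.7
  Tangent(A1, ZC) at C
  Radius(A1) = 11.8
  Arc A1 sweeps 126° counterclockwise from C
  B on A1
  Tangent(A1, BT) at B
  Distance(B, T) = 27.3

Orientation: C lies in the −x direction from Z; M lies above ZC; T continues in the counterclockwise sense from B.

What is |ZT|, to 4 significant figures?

68.65

Z is at the origin; Z and C share the same y with |ZC| = 48.7 and C on the −x side, so C = (-48.70, 0.000). A1 meets ZC tangentially, so MC is at right angles to ZC, so M = C + (0, 11.8) = (-48.70, 11.80). On A1, C sits at bearing -90° from M; a 126° counterclockwise sweep puts B at bearing 36°, so B = M + 11.8·(cos 36°, sin 36°) = (-39.15, 18.74). The tangent condition forces MB to be normal to BT, so BT runs along (−sin 36°, cos 36°); with |BT| = 27.3, T = (-55.20, 40.82). Then |ZT| = |T − Z| = 68.65.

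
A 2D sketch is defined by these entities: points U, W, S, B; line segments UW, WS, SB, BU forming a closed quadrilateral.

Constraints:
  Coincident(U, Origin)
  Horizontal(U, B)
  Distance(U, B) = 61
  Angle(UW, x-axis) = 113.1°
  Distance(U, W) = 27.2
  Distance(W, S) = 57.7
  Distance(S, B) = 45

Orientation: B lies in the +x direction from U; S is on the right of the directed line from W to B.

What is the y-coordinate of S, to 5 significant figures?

-22.514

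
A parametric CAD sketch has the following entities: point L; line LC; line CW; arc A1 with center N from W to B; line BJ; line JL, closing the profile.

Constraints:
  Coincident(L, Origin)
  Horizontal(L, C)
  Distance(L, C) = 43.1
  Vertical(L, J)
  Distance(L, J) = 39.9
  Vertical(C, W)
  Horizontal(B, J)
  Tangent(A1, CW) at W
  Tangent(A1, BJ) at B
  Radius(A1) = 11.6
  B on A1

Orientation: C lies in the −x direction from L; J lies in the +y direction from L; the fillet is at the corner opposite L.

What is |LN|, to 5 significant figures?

42.345

L and J share the same x with |LJ| = 39.9 and J on the +y side, so J = (0.0000, 39.900). The virtual corner opposite L is at (-43.100, 39.900). Tangency of A1 to CW means the radius NW is perpendicular to CW and tangency of A1 to BJ means the radius NB is perpendicular to BJ, with radius 11.6, so the center N sits 11.6 in from both sides at N = (-31.500, 28.300). Then |LN| = |N − L| = 42.345.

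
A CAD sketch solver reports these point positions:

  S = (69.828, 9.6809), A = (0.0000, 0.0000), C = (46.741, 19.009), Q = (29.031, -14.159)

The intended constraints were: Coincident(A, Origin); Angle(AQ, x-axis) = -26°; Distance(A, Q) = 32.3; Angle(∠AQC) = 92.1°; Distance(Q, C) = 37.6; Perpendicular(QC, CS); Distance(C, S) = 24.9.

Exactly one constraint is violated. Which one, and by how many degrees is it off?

Perpendicular(QC, CS) — off by 6.10°.

A = (0.00, 0.00) ✓; AQ at -26.00° ✓; |AQ| = 32.30 ✓; ∠AQC = 92.10° ✓; |QC| = 37.60 ✓; ∠(QC, CS) = 83.90° ✗; |CS| = 24.90 ✓.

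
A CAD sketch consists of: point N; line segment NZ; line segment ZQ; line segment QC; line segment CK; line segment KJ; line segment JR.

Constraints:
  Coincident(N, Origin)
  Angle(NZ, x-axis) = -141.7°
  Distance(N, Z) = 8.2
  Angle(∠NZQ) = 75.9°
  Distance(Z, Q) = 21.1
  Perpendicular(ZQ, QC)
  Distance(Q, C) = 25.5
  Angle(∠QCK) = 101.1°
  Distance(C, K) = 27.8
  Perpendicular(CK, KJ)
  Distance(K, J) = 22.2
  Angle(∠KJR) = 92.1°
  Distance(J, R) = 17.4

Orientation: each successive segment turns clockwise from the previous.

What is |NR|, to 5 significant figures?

5.3218

N is at the origin; NZ runs at -141.7° with length 8.2, so Z = (-6.4352, -5.0822). ∠NZQ = 75.9° gives ZQ at 114.20° from the x-axis; with |ZQ| = 21.1, Q = (-15.085, 14.164). The perpendicularity gives QC at right angles to ZQ, so QC runs at 24.200°; with |QC| = 25.5, C = (8.1745, 24.617). ∠QCK = 101.1° gives CK at -54.700° from the x-axis; with |CK| = 27.8, K = (24.239, 1.9280). CK is perpendicular to KJ, so KJ runs at -144.70°; with |KJ| = 22.2, J = (6.1207, -10.900). ∠KJR = 92.1° gives JR at 127.40° from the x-axis; with |JR| = 17.4, R = (-4.4476, 2.9223). Then |NR| = |R − N| = 5.3218.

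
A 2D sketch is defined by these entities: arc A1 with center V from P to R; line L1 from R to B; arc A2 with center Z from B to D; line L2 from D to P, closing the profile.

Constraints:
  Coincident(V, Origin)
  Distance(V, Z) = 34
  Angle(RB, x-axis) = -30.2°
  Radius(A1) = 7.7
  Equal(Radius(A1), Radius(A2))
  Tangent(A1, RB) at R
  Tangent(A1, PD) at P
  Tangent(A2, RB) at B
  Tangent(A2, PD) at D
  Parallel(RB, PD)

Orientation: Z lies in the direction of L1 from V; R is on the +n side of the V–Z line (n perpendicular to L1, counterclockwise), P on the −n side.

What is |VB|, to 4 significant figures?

34.86

The slot axis is L1's direction at -30.2°, so u = (cos -30.2°, sin -30.2°) = (0.8643, -0.5030) and n = (−sin -30.2°, cos -30.2°) = (0.5030, 0.8643). V is at the origin and Z lies 34.0 along u from V, so Z = 34.0·u = (29.39, -17.10). Tangency of A1 to both parallel lines with radius 7.7 puts R and P at V ± 7.7·n: R = (3.873, 6.655), P = (-3.873, -6.655). Equal radii place B and D the same way about Z: B = Z + 7.7·n = (33.26, -10.45), D = Z − 7.7·n = (25.51, -23.76). Then |VB| = |B − V| = 34.86.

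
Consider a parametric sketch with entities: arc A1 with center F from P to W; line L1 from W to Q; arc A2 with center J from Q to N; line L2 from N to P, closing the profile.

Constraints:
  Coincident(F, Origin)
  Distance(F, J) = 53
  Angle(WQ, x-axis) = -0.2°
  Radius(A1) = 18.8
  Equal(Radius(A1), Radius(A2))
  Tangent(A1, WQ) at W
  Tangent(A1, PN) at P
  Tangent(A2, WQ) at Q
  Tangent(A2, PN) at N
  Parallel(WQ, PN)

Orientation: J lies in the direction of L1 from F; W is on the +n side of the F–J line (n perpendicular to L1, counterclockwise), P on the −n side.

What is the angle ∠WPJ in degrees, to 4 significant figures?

70.47°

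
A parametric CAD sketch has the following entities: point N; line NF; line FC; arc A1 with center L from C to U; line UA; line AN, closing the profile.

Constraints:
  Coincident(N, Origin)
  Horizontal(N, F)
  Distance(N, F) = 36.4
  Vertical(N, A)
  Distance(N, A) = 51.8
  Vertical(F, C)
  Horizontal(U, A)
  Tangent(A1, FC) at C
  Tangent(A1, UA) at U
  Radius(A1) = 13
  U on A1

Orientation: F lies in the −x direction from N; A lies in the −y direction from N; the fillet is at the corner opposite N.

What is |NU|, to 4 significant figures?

56.84

N is at the origin; N and F share the same y with |NF| = 36.4 and F on the −x side, so F = (-36.40, 0.000). N and A share the same x with |NA| = 51.8 and A on the −y side, so A = (0.000, -51.80). The virtual corner opposite N is at (-36.40, -51.80). Since A1 is tangent to FC there, LC ⟂ FC and the tangent condition forces LU to be normal to UA, with radius 13.0, so the center L sits 13.0 in from both sides at L = (-23.40, -38.80). That places the tangent points at C = (-36.40, -38.80) on FC and U = (-23.40, -51.80) on UA. Then |NU| = |U − N| = 56.84.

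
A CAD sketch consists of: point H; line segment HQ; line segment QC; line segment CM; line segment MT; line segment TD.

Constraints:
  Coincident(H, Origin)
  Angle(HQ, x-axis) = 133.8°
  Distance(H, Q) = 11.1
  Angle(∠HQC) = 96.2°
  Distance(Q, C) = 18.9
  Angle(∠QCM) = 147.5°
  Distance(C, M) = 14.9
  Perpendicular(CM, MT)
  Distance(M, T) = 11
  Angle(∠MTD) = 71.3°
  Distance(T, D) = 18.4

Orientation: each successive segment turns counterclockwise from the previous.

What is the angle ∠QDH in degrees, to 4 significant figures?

39.84°

The perpendicularity gives MT at right angles to CM, so MT runs at -19.90°; with |MT| = 11.0, T = (-17.39, -21.27). ∠MTD = 71.3° gives TD at 88.80° from the x-axis; with |TD| = 18.4, D = (-17.00, -2.879). Then cos ∠QDH = DQ·DH / (|DQ||DH|), giving 39.84°.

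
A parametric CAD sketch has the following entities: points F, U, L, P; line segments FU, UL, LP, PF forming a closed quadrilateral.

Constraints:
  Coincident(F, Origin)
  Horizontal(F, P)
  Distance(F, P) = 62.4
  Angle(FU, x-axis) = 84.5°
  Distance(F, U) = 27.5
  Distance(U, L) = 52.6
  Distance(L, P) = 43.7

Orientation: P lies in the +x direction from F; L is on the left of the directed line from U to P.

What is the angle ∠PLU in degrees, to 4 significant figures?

85.57°

F is at the origin; F and P share the same y with |FP| = 62.4 and P in +x, so P = (62.4, 0). FU runs at 84.5° with |FU| = 27.5, so U = (2.636, 27.37). L is determined by |UL| = 52.6 and |LP| = 43.7 together: it lies at the intersection of circle(U, 52.6) and circle(P, 43.7). With |UP| = 65.73, the foot of the radical line on UP is 39.39 from U and the perpendicular offset is √(52.6² − 39.39²) = 34.86. Taking the left-of-UP solution: L = (52.96, 42.67).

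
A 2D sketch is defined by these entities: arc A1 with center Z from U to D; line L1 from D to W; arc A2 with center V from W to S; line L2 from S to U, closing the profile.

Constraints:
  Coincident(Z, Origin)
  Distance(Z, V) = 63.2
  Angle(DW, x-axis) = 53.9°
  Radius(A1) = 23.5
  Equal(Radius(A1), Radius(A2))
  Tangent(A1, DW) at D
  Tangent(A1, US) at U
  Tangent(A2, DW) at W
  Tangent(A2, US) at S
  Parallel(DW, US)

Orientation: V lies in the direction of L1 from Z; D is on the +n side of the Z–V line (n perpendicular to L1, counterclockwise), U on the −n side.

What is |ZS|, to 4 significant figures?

67.43

The slot axis is L1's direction at 53.9°, so u = (cos 53.9°, sin 53.9°) = (0.5892, 0.8080) and n = (−sin 53.9°, cos 53.9°) = (-0.8080, 0.5892). Z is at the origin and V lies 63.2 along u from Z, so V = 63.2·u = (37.24, 51.06). Tangency of A1 to both parallel lines with radius 23.5 puts D and U at Z ± 23.5·n: D = (-18.99, 13.85), U = (18.99, -13.85). Equal radii place W and S the same way about V: W = V + 23.5·n = (18.25, 64.91), S = V − 23.5·n = (56.22, 37.22). Then |ZS| = |S − Z| = 67.43.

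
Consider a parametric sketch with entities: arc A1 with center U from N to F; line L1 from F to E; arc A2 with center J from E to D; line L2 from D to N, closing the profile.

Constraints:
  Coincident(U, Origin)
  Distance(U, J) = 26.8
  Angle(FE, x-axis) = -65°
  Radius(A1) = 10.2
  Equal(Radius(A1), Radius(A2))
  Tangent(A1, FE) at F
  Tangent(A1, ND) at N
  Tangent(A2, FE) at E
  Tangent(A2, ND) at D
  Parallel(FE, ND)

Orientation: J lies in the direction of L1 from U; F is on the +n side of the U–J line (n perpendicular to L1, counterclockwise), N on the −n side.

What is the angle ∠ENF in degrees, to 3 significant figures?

52.7°

The slot axis is L1's direction at -65.0°, so u = (cos -65.0°, sin -65.0°) = (0.423, -0.906) and n = (−sin -65.0°, cos -65.0°) = (0.906, 0.423). U is at the origin and J lies 26.8 along u from U, so J = 26.8·u = (11.3, -24.3). Tangency of A1 to both parallel lines with radius 10.2 puts F and N at U ± 10.2·n: F = (9.24, 4.31), N = (-9.24, -4.31). Equal radii place E and D the same way about J: E = J + 10.2·n = (20.6, -20.0), D = J − 10.2·n = (2.08, -28.6). Then cos ∠ENF = NE·NF / (|NE||NF|), giving 52.7°.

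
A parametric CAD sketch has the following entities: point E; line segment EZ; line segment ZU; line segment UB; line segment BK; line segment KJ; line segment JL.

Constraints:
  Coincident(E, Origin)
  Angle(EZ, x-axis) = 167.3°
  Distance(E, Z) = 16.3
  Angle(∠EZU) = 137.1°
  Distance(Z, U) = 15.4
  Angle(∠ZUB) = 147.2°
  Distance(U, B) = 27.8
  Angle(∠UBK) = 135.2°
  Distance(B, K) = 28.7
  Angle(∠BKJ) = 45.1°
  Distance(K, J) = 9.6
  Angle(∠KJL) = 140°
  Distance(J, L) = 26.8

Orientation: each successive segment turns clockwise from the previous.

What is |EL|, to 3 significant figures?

40.7

∠BKJ = 45.1° gives KJ at -88.1° from the x-axis; with |KJ| = 9.6, J = (-5.41, 55.4). ∠KJL = 140.0° gives JL at -128° from the x-axis; with |JL| = 26.8, L = (-21.9, 34.3). Then |EL| = |L − E| = 40.7.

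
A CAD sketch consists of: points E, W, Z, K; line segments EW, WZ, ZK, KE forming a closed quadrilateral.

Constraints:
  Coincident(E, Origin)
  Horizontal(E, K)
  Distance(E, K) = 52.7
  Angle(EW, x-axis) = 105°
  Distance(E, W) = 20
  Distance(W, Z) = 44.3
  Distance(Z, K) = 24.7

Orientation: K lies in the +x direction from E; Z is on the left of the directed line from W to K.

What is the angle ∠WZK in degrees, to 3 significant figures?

122°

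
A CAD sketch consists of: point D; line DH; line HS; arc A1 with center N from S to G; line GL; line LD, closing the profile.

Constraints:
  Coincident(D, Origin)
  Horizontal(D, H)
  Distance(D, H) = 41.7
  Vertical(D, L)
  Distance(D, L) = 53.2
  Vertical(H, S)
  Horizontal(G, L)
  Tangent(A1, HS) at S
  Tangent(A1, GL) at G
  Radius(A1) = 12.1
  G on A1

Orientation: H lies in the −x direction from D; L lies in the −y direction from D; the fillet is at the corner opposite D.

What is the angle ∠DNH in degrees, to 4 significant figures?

52.17°

D and L share the same x with |DL| = 53.2 and L on the −y side, so L = (0.000, -53.20). The virtual corner opposite D is at (-41.70, -53.20). Tangency of A1 to HS means the radius NS is perpendicular to HS and the tangent condition forces NG to be normal to GL, with radius 12.1, so the center N sits 12.1 in from both sides at N = (-29.60, -41.10). Then cos ∠DNH = ND·NH / (|ND||NH|), giving 52.17°.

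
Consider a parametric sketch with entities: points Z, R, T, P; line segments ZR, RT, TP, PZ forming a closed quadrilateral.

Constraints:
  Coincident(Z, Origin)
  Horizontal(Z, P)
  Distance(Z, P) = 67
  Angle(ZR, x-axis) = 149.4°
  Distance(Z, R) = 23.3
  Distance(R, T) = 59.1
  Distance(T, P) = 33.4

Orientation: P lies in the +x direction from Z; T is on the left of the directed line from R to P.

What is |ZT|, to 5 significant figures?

42.642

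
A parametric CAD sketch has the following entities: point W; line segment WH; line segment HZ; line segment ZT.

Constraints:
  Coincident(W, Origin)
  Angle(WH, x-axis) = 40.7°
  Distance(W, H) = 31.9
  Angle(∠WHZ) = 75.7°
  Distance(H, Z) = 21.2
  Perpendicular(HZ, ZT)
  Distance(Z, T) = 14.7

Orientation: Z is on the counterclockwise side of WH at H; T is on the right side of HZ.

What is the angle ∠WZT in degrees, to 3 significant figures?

157°

W is at the origin; WH runs at 40.7° with length 31.9, so H = 31.9·(cos 40.7°, sin 40.7°) = (24.2, 20.8). ∠WHZ = 75.7°, so HZ runs at 40.7° + (180° − 75.7°) = 145° from the x-axis; with |HZ| = 21.2, Z = H + 21.2·(cos 145°, sin 145°) = (6.82, 33.0). HZ is perpendicular to ZT; with |ZT| = 14.7 on the right of HZ, T = Z + 14.7·(0.574, 0.819) = (15.3, 45.0). Then cos ∠WZT = ZW·ZT / (|ZW||ZT|), giving 157°.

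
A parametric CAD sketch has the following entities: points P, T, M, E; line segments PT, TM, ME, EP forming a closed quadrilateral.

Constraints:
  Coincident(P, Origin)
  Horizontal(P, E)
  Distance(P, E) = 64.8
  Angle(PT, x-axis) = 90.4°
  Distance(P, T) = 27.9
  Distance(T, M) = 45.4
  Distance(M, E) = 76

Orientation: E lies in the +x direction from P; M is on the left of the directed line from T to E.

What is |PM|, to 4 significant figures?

70.07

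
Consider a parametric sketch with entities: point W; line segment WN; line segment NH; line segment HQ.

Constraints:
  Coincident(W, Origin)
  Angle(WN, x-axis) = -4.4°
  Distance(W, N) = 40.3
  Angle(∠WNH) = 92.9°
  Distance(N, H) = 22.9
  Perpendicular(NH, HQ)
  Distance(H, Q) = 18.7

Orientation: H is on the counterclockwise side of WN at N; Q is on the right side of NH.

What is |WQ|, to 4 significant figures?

64.01

W is at the origin; WN runs at -4.4° with length 40.3, so N = 40.3·(cos -4.4°, sin -4.4°) = (40.18, -3.092). ∠WNH = 92.9°, so NH runs at -4.4° + (180° − 92.9°) = 82.70° from the x-axis; with |NH| = 22.9, H = N + 22.9·(cos 82.70°, sin 82.70°) = (43.09, 19.62). NH ⟂ HQ; with |HQ| = 18.7 on the right of NH, Q = H + 18.7·(0.9919, -0.1271) = (61.64, 17.25). Then |WQ| = |Q − W| = 64.01.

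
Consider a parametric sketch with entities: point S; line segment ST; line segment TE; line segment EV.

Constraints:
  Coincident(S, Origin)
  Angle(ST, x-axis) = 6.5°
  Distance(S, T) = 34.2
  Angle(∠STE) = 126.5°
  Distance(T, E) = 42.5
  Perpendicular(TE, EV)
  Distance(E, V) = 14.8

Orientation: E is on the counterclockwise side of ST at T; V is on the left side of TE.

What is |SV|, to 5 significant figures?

64.112

S is at the origin; ST runs at 6.5° with length 34.2, so T = 34.2·(cos 6.5°, sin 6.5°) = (33.980, 3.8715). ∠STE = 126.5°, so TE runs at 6.5° + (180° − 126.5°) = 60.000° from the x-axis; with |TE| = 42.5, E = T + 42.5·(cos 60.000°, sin 60.000°) = (55.230, 40.678). TE ⟂ EV; with |EV| = 14.8 on the left of TE, V = E + 14.8·(-0.86603, 0.50000) = (42.413, 48.078). Then |SV| = |V − S| = 64.112.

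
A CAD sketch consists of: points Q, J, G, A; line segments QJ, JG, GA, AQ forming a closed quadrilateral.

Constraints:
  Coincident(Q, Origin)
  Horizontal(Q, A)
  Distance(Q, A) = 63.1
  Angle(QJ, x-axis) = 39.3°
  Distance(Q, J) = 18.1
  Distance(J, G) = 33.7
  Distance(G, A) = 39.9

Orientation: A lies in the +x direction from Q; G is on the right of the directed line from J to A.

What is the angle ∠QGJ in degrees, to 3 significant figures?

31.0°

Q is at the origin; QA is horizontal with |QA| = 63.1 and A in +x, so A = (63.1, 0). QJ runs at 39.3° with |QJ| = 18.1, so J = (14.0, 11.5). G is determined by |JG| = 33.7 and |GA| = 39.9 together: it lies at the intersection of circle(J, 33.7) and circle(A, 39.9). With |JA| = 50.4, the foot of the radical line on JA is 20.7 from J and the perpendicular offset is √(33.7² − 20.7²) = 26.6. Taking the right-of-JA solution: G = (28.1, -19.1).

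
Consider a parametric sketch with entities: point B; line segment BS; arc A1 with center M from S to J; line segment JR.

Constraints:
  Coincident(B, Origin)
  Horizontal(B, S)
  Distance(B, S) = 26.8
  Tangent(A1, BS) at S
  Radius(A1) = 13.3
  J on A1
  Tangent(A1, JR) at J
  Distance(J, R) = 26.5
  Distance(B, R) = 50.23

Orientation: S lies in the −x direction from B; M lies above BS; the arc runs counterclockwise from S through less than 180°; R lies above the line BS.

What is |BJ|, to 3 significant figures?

24.0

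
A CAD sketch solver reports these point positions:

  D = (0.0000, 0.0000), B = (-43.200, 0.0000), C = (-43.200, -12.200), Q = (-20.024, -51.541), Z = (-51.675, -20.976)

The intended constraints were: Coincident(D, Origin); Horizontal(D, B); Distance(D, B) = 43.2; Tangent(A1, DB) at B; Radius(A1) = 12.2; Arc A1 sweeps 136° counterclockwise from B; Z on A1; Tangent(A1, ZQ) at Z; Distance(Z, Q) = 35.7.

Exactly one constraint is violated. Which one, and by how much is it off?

Distance(Z, Q) = 35.7 — off by 8.30.

D = (0.00, 0.00) ✓; D.y = 0.00, B.y = 0.00 ✓; |DB| = 43.20 ✓; ∠(CB, BD) = 90.00° ✓; |CB| = 12.20 ✓; bearing(C→Z) − bearing(C→B) = 136.0° ✓; |CZ| = 12.20 ✓; ∠(CZ, ZQ) = 90.00° ✓; |ZQ| = 44.00 ✗.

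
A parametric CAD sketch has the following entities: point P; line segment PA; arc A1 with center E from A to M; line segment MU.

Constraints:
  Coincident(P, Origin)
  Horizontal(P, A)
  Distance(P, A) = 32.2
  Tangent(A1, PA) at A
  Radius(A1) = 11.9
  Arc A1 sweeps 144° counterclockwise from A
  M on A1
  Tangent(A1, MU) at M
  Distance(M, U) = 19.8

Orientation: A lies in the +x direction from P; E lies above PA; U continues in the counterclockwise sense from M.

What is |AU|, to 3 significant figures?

34.4

P is at the origin; PA is horizontal with |PA| = 32.2 and A on the +x side, so A = (32.2, 0.00). The tangent condition forces EA to be normal to PA, so E = A + (0, 11.9) = (32.2, 11.9). On A1, A sits at bearing -90° from E; a 144° counterclockwise sweep puts M at bearing 54°, so M = E + 11.9·(cos 54°, sin 54°) = (39.2, 21.5). The tangent condition forces EM to be normal to MU, so MU runs along (−sin 54°, cos 54°); with |MU| = 19.8, U = (23.2, 33.2). Then |AU| = |U − A| = 34.4.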